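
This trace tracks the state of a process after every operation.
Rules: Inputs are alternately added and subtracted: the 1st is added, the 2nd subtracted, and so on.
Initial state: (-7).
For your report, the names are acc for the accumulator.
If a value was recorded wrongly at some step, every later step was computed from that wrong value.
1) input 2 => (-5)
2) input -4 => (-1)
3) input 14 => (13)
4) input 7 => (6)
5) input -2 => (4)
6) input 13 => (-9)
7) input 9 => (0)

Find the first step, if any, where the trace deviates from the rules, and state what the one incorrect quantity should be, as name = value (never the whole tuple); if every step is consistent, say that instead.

no error

step 1: acc = -7 + 2 = -5 -> agrees with the trace
step 2: acc = -5 - -4 = -1 -> agrees with the trace
step 3: acc = -1 + 14 = 13 -> confirmed correct
step 4: acc = 13 - 7 = 6 -> matches
step 5: acc = 6 + -2 = 4 -> confirmed correct
step 6: acc = 4 - 13 = -9 -> exactly as logged
step 7: acc = -9 + 9 = 0 -> no discrepancy
Nothing is out of place; the run is error-free.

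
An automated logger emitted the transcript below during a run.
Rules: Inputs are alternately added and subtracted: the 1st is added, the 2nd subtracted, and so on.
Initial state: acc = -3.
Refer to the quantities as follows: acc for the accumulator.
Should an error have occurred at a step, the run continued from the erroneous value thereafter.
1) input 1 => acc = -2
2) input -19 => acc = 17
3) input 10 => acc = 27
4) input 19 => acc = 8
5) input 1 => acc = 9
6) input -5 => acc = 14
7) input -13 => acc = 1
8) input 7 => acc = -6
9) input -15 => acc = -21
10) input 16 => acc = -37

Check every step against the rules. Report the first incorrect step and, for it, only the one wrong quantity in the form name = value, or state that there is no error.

no error

step 1: acc = -3 + 1 = -2 -> matches
step 2: acc = -2 - -19 = 17 -> consistent with the transcript
step 3: acc = 17 + 10 = 27 -> agrees with the transcript
step 4: acc = 27 - 19 = 8 -> confirmed correct
step 5: acc = 8 + 1 = 9 -> confirmed correct
step 6: acc = 9 - -5 = 14 -> confirmed correct
step 7: acc = 14 + -13 = 1 -> checks out
step 8: acc = 1 - 7 = -6 -> consistent with the transcript
step 9: acc = -6 + -15 = -21 -> matches
step 10: acc = -21 - 16 = -37 -> matches
Every step is consistent.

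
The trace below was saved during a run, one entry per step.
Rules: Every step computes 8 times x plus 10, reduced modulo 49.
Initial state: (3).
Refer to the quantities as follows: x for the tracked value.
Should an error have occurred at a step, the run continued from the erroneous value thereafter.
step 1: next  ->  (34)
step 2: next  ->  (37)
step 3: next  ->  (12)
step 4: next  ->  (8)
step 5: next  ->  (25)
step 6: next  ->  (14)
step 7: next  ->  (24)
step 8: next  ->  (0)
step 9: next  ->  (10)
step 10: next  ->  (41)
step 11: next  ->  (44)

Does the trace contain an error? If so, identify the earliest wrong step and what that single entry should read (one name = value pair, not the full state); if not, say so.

Step 1: x = (8*3 + 10) mod 49 = 34 — same as recorded.
Step 2: x = (8*34 + 10) mod 49 = 37 — consistent with the trace.
Step 3: x = (8*37 + 10) mod 49 = 12 — matches.
Step 4: x = (8*12 + 10) mod 49 = 8 — in agreement.
Step 5: x = (8*8 + 10) mod 49 = 25 — confirmed correct.
Step 6: x = (8*25 + 10) mod 49 = 14 — same as recorded.
Step 7: x = (8*14 + 10) mod 49 = 24 — exactly as logged.
Step 8: x = (8*24 + 10) mod 49 = 6 — a discrepancy with the trace.
The earliest wrong entry is at step 8: it should read x = 6.

step 8, x = 6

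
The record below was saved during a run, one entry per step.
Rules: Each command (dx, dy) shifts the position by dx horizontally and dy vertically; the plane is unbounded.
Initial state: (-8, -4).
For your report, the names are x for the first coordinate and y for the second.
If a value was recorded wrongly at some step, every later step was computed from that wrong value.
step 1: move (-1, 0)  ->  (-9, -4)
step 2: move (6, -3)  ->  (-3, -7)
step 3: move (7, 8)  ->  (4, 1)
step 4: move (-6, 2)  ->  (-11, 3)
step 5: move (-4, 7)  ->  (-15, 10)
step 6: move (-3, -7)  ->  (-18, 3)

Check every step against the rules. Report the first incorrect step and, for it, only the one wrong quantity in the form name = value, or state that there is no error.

step 1: x = -8 + (-1) = -9, y = -4 + (0) = -4 -> no discrepancy
step 2: x = -9 + (6) = -3, y = -4 + (-3) = -7 -> verified
step 3: x = -3 + (7) = 4, y = -7 + (8) = 1 -> no discrepancy
step 4: x = 4 + (-6) = -2, y = 1 + (2) = 3 -> first mismatch against the record
Conclusion: step 4 carries the first error; the entry should be x = -2.

step 4, x = -2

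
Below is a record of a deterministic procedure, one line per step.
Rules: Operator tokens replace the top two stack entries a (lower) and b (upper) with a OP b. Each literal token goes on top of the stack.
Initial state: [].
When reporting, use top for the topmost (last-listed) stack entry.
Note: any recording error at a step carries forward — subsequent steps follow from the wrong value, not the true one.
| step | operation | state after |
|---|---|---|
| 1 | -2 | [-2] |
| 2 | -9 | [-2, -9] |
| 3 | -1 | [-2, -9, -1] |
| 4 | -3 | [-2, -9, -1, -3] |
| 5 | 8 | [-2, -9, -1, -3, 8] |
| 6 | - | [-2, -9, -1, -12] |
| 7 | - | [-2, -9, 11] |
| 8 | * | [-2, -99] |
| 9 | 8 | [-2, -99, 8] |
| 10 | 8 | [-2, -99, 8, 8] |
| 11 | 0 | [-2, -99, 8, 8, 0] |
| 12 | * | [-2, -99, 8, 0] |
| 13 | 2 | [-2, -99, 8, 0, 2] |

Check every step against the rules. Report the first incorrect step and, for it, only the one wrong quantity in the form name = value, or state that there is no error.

step 1: push -2: top = -2 -> consistent with the record
step 2: push -9: top = -9 -> same as recorded
step 3: push -1: top = -1 -> consistent with the record
step 4: push -3: top = -3 -> matches
step 5: push 8: top = 8 -> verified
step 6: -3 - 8 = -11 -> not what was recorded
The earliest wrong entry is at step 6: it should read top = -11.

step 6, top = -11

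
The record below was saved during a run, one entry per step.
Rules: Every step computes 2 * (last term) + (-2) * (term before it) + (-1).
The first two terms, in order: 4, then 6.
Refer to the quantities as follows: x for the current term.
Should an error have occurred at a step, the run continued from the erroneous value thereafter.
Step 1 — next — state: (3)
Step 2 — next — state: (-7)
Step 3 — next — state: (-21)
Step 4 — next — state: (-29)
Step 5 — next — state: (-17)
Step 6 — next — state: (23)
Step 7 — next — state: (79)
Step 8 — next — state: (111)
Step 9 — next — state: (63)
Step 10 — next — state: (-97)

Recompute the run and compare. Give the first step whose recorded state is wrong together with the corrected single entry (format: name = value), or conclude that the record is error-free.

1. x = 2*(6) + (-2)*(4) + (-1) = 3 (same as recorded)
2. x = 2*(3) + (-2)*(6) + (-1) = -7 (matches)
3. x = 2*(-7) + (-2)*(3) + (-1) = -21 (agrees with the record)
4. x = 2*(-21) + (-2)*(-7) + (-1) = -29 (exactly as logged)
5. x = 2*(-29) + (-2)*(-21) + (-1) = -17 (consistent with the record)
6. x = 2*(-17) + (-2)*(-29) + (-1) = 23 (checks out)
7. x = 2*(23) + (-2)*(-17) + (-1) = 79 (same as recorded)
8. x = 2*(79) + (-2)*(23) + (-1) = 111 (confirmed correct)
9. x = 2*(111) + (-2)*(79) + (-1) = 63 (exactly as logged)
10. x = 2*(63) + (-2)*(111) + (-1) = -97 (consistent with the record)
All steps check out; nothing to correct.

no error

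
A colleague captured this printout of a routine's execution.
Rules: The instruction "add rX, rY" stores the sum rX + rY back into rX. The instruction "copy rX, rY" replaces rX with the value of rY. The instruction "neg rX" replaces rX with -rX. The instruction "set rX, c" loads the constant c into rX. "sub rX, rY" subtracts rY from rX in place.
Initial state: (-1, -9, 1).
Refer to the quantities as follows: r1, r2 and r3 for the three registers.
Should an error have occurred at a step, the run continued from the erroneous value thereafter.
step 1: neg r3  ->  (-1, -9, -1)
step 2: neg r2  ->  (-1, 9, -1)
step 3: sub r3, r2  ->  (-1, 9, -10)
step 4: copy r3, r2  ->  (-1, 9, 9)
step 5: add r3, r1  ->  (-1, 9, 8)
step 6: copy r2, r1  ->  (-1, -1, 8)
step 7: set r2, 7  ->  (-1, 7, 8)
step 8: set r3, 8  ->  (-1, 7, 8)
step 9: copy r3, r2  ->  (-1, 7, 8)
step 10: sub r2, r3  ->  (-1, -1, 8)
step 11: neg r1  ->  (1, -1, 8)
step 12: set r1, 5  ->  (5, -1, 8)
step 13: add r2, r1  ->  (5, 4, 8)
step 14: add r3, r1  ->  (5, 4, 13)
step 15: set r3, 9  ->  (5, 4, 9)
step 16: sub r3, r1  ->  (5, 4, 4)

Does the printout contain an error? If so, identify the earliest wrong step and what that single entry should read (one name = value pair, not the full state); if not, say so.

step 9, r3 = 7

Recomputing the run from the initial state:
step 1: r1 = -1, r2 = -9, r3 = -1
step 2: r1 = -1, r2 = 9, r3 = -1
step 3: r1 = -1, r2 = 9, r3 = -10
step 4: r1 = -1, r2 = 9, r3 = 9
step 5: r1 = -1, r2 = 9, r3 = 8
step 6: r1 = -1, r2 = -1, r3 = 8
step 7: r1 = -1, r2 = 7, r3 = 8
step 8: r1 = -1, r2 = 7, r3 = 8
step 9: r1 = -1, r2 = 7, r3 = 7
step 10: r1 = -1, r2 = 0, r3 = 7
step 11: r1 = 1, r2 = 0, r3 = 7
step 12: r1 = 5, r2 = 0, r3 = 7
step 13: r1 = 5, r2 = 5, r3 = 7
step 14: r1 = 5, r2 = 5, r3 = 12
step 15: r1 = 5, r2 = 5, r3 = 9
step 16: r1 = 5, r2 = 5, r3 = 4
The first disagreement with the printout is at step 9, where the value should be r3 = 7.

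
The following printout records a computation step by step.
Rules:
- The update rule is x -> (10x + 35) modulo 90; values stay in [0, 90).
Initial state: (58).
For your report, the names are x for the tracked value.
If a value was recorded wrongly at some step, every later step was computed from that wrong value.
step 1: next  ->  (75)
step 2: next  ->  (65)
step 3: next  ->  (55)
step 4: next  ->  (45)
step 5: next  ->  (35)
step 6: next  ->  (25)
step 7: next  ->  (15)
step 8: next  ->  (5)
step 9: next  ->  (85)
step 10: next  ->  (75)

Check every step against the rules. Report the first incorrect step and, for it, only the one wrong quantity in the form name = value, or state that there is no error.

Recomputing the run from the initial state:
step 1: x = 75
step 2: x = 65
step 3: x = 55
step 4: x = 45
step 5: x = 35
step 6: x = 25
step 7: x = 15
step 8: x = 5
step 9: x = 85
step 10: x = 75
This matches the printout at every step.

no error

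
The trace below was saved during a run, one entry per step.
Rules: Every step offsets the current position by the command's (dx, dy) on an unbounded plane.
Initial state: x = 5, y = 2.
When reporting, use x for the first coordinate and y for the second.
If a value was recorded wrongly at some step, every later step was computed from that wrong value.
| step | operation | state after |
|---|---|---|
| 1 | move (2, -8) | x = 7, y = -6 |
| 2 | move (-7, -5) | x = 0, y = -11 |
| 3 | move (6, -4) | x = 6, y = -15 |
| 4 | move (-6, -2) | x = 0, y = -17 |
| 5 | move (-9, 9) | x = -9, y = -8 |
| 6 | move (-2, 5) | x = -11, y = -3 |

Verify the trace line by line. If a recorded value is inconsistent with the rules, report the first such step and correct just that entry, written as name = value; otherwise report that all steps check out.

Step 1: x = 5 + (2) = 7, y = 2 + (-8) = -6 — matches.
Step 2: x = 7 + (-7) = 0, y = -6 + (-5) = -11 — same as recorded.
Step 3: x = 0 + (6) = 6, y = -11 + (-4) = -15 — checks out.
Step 4: x = 6 + (-6) = 0, y = -15 + (-2) = -17 — matches.
Step 5: x = 0 + (-9) = -9, y = -17 + (9) = -8 — exactly as logged.
Step 6: x = -9 + (-2) = -11, y = -8 + (5) = -3 — confirmed correct.
Nothing is out of place; the run is error-free.

no error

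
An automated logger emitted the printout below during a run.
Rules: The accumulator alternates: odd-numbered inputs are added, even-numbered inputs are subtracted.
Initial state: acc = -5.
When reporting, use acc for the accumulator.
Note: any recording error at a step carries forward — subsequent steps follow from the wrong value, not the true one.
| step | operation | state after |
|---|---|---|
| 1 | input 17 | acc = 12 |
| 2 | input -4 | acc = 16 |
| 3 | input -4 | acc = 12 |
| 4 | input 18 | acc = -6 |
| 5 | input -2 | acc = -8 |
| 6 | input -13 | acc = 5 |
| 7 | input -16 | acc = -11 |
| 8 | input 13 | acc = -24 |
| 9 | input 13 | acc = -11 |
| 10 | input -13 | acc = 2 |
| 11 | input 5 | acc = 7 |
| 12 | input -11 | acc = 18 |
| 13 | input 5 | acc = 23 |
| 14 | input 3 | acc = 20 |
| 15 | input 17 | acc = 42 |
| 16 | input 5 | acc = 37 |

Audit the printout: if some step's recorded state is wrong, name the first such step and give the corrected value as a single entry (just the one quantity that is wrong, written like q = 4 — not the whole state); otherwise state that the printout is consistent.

Recomputing the run from the initial state:
step 1: acc = 12
step 2: acc = 16
step 3: acc = 12
step 4: acc = -6
step 5: acc = -8
step 6: acc = 5
step 7: acc = -11
step 8: acc = -24
step 9: acc = -11
step 10: acc = 2
step 11: acc = 7
step 12: acc = 18
step 13: acc = 23
step 14: acc = 20
step 15: acc = 37
step 16: acc = 32
The first disagreement with the printout is at step 15, where the value should be acc = 37.

step 15, acc = 37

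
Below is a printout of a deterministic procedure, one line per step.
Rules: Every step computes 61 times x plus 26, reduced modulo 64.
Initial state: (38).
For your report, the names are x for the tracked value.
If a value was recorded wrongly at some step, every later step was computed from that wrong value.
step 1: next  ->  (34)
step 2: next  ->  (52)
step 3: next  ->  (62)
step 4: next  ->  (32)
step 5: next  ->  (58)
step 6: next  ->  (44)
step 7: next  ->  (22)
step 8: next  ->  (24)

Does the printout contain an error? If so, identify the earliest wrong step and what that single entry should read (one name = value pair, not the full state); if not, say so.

step 1, x = 40

Step 1: x = (61*38 + 26) mod 64 = 40 — not what was recorded.
That makes step 1 the first incorrect line — x = 40 is what it should show.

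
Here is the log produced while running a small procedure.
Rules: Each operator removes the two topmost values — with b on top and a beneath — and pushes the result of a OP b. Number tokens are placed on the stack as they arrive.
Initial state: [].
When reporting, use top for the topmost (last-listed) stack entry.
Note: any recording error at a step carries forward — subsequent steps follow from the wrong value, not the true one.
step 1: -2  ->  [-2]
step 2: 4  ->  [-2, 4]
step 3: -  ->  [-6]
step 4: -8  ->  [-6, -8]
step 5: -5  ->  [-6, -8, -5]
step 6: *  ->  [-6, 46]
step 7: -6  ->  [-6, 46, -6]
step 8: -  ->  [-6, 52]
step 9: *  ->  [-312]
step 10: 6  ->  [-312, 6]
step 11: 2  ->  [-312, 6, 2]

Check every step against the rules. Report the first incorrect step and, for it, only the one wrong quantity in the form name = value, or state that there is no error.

Recomputing the run from the initial state:
step 1: [-2]
step 2: [-2, 4]
step 3: [-6]
step 4: [-6, -8]
step 5: [-6, -8, -5]
step 6: [-6, 40]
step 7: [-6, 40, -6]
step 8: [-6, 46]
step 9: [-276]
step 10: [-276, 6]
step 11: [-276, 6, 2]
The first disagreement with the log is at step 6, where the value should be top = 40.

step 6, top = 40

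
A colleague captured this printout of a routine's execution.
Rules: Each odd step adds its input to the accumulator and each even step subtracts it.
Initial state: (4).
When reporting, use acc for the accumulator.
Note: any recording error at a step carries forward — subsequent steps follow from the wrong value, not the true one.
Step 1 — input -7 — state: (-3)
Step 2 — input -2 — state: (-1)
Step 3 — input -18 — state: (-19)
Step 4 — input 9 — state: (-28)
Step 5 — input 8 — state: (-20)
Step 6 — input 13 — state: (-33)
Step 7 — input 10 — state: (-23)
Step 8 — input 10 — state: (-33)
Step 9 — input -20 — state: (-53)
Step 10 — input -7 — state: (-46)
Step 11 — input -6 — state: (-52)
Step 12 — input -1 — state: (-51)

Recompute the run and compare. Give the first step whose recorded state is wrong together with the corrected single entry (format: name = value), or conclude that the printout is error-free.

no error

step 1: acc = 4 + -7 = -3 -> verified
step 2: acc = -3 - -2 = -1 -> exactly as logged
step 3: acc = -1 + -18 = -19 -> consistent with the printout
step 4: acc = -19 - 9 = -28 -> exactly as logged
step 5: acc = -28 + 8 = -20 -> agrees with the printout
step 6: acc = -20 - 13 = -33 -> same as recorded
step 7: acc = -33 + 10 = -23 -> confirmed correct
step 8: acc = -23 - 10 = -33 -> consistent with the printout
step 9: acc = -33 + -20 = -53 -> consistent with the printout
step 10: acc = -53 - -7 = -46 -> matches
step 11: acc = -46 + -6 = -52 -> consistent with the printout
step 12: acc = -52 - -1 = -51 -> consistent with the printout
All steps check out; nothing to correct.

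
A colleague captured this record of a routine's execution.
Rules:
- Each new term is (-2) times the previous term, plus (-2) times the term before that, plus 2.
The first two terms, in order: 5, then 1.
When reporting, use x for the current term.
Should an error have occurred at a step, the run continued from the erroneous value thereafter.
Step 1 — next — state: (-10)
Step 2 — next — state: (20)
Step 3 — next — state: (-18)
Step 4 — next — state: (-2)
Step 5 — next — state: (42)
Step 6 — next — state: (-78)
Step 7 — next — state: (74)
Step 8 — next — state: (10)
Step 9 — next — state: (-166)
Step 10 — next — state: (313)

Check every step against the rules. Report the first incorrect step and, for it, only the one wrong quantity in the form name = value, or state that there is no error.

step 10, x = 314

Recomputing the run from the initial state:
step 1: x = -10
step 2: x = 20
step 3: x = -18
step 4: x = -2
step 5: x = 42
step 6: x = -78
step 7: x = 74
step 8: x = 10
step 9: x = -166
step 10: x = 314
The first disagreement with the record is at step 10, where the value should be x = 314.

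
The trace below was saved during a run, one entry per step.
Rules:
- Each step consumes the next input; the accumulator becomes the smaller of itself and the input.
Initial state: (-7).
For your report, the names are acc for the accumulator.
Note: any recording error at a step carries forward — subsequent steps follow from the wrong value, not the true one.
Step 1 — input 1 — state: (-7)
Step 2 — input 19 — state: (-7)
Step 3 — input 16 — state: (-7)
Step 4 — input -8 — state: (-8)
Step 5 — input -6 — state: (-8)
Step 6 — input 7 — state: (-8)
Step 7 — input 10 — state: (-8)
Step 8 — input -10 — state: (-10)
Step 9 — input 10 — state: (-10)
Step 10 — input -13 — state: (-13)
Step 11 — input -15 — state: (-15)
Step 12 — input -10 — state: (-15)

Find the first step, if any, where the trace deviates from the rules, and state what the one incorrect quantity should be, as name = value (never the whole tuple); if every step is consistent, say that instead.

no error

Recomputing the run from the initial state:
step 1: acc = -7
step 2: acc = -7
step 3: acc = -7
step 4: acc = -8
step 5: acc = -8
step 6: acc = -8
step 7: acc = -8
step 8: acc = -10
step 9: acc = -10
step 10: acc = -13
step 11: acc = -15
step 12: acc = -15
This matches the trace at every step.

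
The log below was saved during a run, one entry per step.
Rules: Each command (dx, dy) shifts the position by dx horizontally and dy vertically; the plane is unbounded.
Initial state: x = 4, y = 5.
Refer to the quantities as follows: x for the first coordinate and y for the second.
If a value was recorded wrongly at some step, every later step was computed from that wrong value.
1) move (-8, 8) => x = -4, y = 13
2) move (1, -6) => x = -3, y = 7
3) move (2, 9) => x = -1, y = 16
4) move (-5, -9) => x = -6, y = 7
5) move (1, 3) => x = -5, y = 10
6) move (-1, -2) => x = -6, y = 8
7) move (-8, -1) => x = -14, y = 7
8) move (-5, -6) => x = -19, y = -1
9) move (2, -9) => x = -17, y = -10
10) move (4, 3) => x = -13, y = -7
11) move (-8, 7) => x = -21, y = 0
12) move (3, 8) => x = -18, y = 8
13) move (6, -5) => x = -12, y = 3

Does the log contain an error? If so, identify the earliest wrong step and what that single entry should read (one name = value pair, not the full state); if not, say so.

1. x = 4 + (-8) = -4, y = 5 + (8) = 13 (checks out)
2. x = -4 + (1) = -3, y = 13 + (-6) = 7 (matches)
3. x = -3 + (2) = -1, y = 7 + (9) = 16 (confirmed correct)
4. x = -1 + (-5) = -6, y = 16 + (-9) = 7 (in agreement)
5. x = -6 + (1) = -5, y = 7 + (3) = 10 (exactly as logged)
6. x = -5 + (-1) = -6, y = 10 + (-2) = 8 (exactly as logged)
7. x = -6 + (-8) = -14, y = 8 + (-1) = 7 (agrees with the log)
8. x = -14 + (-5) = -19, y = 7 + (-6) = 1 (the recorded entry deviates here)
That makes step 8 the first incorrect line — y = 1 is what it should show.

step 8, y = 1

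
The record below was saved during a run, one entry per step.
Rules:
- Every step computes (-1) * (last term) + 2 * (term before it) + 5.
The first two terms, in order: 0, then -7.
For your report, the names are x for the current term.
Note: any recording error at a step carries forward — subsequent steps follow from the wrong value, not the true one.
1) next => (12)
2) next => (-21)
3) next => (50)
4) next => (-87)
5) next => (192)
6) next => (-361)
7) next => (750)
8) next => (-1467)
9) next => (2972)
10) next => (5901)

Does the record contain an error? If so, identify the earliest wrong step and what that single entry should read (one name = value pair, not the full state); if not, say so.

step 10, x = -5901

step 1: x = -1*(-7) + (2)*(0) + (5) = 12 -> in agreement
step 2: x = -1*(12) + (2)*(-7) + (5) = -21 -> in agreement
step 3: x = -1*(-21) + (2)*(12) + (5) = 50 -> confirmed correct
step 4: x = -1*(50) + (2)*(-21) + (5) = -87 -> consistent with the record
step 5: x = -1*(-87) + (2)*(50) + (5) = 192 -> matches
step 6: x = -1*(192) + (2)*(-87) + (5) = -361 -> matches
step 7: x = -1*(-361) + (2)*(192) + (5) = 750 -> no discrepancy
step 8: x = -1*(750) + (2)*(-361) + (5) = -1467 -> consistent with the record
step 9: x = -1*(-1467) + (2)*(750) + (5) = 2972 -> agrees with the record
step 10: x = -1*(2972) + (2)*(-1467) + (5) = -5901 -> the recorded entry deviates here
First incorrect step: 10; the correct value is x = -5901.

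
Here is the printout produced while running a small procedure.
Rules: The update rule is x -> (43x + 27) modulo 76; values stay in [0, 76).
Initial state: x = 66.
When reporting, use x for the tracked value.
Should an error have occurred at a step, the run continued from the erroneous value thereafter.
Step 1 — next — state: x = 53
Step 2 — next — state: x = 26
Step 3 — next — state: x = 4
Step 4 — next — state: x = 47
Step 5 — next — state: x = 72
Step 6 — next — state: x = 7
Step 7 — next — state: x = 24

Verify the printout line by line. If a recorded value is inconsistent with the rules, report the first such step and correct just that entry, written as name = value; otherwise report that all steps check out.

1. x = (43*66 + 27) mod 76 = 53 (checks out)
2. x = (43*53 + 27) mod 76 = 26 (no discrepancy)
3. x = (43*26 + 27) mod 76 = 5 (not what was recorded)
First incorrect step: 3; the correct value is x = 5.

step 3, x = 5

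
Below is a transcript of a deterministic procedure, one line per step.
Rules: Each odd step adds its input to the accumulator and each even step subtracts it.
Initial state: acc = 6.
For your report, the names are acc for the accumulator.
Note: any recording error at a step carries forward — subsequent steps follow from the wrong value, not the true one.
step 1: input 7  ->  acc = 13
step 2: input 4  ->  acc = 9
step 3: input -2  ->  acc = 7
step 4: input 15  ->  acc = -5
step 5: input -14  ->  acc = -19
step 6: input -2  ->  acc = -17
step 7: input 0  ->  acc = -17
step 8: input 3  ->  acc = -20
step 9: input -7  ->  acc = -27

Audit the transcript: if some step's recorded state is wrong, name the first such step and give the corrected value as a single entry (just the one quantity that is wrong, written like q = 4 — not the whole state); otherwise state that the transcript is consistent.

step 4, acc = -8

1. acc = 6 + 7 = 13 (in agreement)
2. acc = 13 - 4 = 9 (verified)
3. acc = 9 + -2 = 7 (no discrepancy)
4. acc = 7 - 15 = -8 (the entry is off here)
So the first discrepancy is step 4, where the right value is acc = -8.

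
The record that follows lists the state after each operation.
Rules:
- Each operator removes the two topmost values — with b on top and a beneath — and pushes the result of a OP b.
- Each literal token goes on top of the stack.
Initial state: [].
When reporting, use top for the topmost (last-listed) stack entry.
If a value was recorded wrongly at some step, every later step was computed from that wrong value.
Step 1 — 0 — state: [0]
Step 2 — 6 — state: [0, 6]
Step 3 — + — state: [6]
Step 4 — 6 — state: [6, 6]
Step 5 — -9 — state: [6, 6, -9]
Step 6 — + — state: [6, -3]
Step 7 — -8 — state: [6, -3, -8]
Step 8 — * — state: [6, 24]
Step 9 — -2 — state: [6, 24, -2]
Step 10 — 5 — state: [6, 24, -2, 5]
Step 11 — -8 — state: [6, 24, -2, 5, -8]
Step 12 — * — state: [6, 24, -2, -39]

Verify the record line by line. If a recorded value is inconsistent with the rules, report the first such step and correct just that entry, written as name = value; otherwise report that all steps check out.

Recomputing the run from the initial state:
step 1: [0]
step 2: [0, 6]
step 3: [6]
step 4: [6, 6]
step 5: [6, 6, -9]
step 6: [6, -3]
step 7: [6, -3, -8]
step 8: [6, 24]
step 9: [6, 24, -2]
step 10: [6, 24, -2, 5]
step 11: [6, 24, -2, 5, -8]
step 12: [6, 24, -2, -40]
The first disagreement with the record is at step 12, where the value should be top = -40.

step 12, top = -40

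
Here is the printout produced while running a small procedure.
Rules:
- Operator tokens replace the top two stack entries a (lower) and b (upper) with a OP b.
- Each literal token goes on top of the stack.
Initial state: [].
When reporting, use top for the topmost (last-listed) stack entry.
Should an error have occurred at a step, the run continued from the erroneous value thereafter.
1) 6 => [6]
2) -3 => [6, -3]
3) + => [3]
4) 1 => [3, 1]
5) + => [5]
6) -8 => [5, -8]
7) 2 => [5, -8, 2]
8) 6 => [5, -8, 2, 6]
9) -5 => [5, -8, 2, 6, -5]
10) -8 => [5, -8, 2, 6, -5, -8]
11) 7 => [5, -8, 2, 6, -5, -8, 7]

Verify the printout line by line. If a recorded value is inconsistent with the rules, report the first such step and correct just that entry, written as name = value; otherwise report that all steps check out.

Recomputing the run from the initial state:
step 1: [6]
step 2: [6, -3]
step 3: [3]
step 4: [3, 1]
step 5: [4]
step 6: [4, -8]
step 7: [4, -8, 2]
step 8: [4, -8, 2, 6]
step 9: [4, -8, 2, 6, -5]
step 10: [4, -8, 2, 6, -5, -8]
step 11: [4, -8, 2, 6, -5, -8, 7]
The first disagreement with the printout is at step 5, where the value should be top = 4.

step 5, top = 4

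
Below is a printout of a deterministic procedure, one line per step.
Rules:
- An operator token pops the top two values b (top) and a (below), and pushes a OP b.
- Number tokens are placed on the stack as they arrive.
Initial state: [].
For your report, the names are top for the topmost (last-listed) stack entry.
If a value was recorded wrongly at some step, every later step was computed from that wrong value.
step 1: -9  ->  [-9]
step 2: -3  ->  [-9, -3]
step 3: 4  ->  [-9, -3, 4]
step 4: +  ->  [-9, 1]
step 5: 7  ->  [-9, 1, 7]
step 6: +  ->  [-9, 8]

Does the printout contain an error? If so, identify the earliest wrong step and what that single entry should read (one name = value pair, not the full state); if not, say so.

step 1: push -9: top = -9 -> agrees with the printout
step 2: push -3: top = -3 -> no discrepancy
step 3: push 4: top = 4 -> same as recorded
step 4: -3 + 4 = 1 -> checks out
step 5: push 7: top = 7 -> agrees with the printout
step 6: 1 + 7 = 8 -> confirmed correct
All entries verified; no error found.

no error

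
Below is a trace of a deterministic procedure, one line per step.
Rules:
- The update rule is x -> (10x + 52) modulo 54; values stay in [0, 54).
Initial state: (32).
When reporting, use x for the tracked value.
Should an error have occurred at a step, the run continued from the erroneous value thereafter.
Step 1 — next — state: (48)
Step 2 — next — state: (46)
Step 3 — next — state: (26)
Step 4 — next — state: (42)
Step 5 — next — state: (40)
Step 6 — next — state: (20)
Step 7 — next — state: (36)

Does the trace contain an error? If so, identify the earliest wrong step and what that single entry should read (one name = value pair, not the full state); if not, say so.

Recomputing the run from the initial state:
step 1: x = 48
step 2: x = 46
step 3: x = 26
step 4: x = 42
step 5: x = 40
step 6: x = 20
step 7: x = 36
This matches the trace at every step.

no error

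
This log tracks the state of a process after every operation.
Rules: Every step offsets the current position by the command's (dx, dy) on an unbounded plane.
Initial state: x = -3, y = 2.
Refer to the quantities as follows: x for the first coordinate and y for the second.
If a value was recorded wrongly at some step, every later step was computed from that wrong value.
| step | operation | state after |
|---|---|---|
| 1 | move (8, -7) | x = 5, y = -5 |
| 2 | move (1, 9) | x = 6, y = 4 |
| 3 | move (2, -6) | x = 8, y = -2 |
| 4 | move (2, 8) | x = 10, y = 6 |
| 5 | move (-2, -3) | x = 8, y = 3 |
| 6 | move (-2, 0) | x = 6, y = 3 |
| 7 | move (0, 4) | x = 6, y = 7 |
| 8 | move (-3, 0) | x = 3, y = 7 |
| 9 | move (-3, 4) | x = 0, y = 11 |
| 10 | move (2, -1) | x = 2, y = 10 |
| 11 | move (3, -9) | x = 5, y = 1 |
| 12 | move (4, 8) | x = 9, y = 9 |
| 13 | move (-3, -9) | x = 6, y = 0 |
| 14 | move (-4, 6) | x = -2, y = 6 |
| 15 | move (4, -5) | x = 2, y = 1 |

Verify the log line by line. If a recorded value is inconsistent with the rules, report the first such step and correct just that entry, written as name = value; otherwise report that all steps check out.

step 14, x = 2

Recomputing the run from the initial state:
step 1: x = 5, y = -5
step 2: x = 6, y = 4
step 3: x = 8, y = -2
step 4: x = 10, y = 6
step 5: x = 8, y = 3
step 6: x = 6, y = 3
step 7: x = 6, y = 7
step 8: x = 3, y = 7
step 9: x = 0, y = 11
step 10: x = 2, y = 10
step 11: x = 5, y = 1
step 12: x = 9, y = 9
step 13: x = 6, y = 0
step 14: x = 2, y = 6
step 15: x = 6, y = 1
The first disagreement with the log is at step 14, where the value should be x = 2.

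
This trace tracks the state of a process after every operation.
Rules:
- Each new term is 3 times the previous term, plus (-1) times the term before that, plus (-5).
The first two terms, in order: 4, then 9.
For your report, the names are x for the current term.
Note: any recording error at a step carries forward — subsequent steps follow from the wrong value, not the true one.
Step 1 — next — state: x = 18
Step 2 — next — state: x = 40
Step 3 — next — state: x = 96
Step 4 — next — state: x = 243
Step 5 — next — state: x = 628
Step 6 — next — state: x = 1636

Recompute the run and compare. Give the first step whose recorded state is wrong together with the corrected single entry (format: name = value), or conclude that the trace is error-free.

step 3, x = 97

Recomputing the run from the initial state:
step 1: x = 18
step 2: x = 40
step 3: x = 97
step 4: x = 246
step 5: x = 636
step 6: x = 1657
The first disagreement with the trace is at step 3, where the value should be x = 97.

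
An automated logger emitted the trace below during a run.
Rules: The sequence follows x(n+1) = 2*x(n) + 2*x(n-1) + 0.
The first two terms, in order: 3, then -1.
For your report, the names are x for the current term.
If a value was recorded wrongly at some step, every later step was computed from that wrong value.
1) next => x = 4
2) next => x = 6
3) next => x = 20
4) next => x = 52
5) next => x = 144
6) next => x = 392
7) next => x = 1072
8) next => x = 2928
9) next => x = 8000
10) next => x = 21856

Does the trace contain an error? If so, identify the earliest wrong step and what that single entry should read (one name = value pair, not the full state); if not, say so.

no error

Step 1: x = 2*(-1) + (2)*(3) + (0) = 4 — consistent with the trace.
Step 2: x = 2*(4) + (2)*(-1) + (0) = 6 — consistent with the trace.
Step 3: x = 2*(6) + (2)*(4) + (0) = 20 — agrees with the trace.
Step 4: x = 2*(20) + (2)*(6) + (0) = 52 — matches.
Step 5: x = 2*(52) + (2)*(20) + (0) = 144 — consistent with the trace.
Step 6: x = 2*(144) + (2)*(52) + (0) = 392 — in agreement.
Step 7: x = 2*(392) + (2)*(144) + (0) = 1072 — confirmed correct.
Step 8: x = 2*(1072) + (2)*(392) + (0) = 2928 — same as recorded.
Step 9: x = 2*(2928) + (2)*(1072) + (0) = 8000 — verified.
Step 10: x = 2*(8000) + (2)*(2928) + (0) = 21856 — checks out.
The recomputation confirms every line.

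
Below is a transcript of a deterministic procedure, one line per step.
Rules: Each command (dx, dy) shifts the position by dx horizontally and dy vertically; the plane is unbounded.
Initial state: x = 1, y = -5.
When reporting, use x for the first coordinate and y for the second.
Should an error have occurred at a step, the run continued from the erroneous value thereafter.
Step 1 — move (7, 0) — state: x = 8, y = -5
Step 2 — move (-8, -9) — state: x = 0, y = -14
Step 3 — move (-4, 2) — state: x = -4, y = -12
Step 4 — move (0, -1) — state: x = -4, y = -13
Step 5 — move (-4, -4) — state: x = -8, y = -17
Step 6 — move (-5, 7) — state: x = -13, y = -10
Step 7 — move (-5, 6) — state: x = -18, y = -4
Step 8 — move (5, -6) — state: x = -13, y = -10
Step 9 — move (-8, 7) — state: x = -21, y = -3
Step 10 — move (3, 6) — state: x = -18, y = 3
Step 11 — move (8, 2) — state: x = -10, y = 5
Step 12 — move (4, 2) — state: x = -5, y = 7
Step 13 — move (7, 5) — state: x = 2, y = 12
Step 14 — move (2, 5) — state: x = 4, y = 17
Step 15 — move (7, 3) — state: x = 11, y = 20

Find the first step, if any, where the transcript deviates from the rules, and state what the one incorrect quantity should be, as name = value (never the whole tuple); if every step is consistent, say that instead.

step 12, x = -6

1. x = 1 + (7) = 8, y = -5 + (0) = -5 (matches)
2. x = 8 + (-8) = 0, y = -5 + (-9) = -14 (confirmed correct)
3. x = 0 + (-4) = -4, y = -14 + (2) = -12 (no discrepancy)
4. x = -4 + (0) = -4, y = -12 + (-1) = -13 (consistent with the transcript)
5. x = -4 + (-4) = -8, y = -13 + (-4) = -17 (in agreement)
6. x = -8 + (-5) = -13, y = -17 + (7) = -10 (verified)
7. x = -13 + (-5) = -18, y = -10 + (6) = -4 (same as recorded)
8. x = -18 + (5) = -13, y = -4 + (-6) = -10 (matches)
9. x = -13 + (-8) = -21, y = -10 + (7) = -3 (exactly as logged)
10. x = -21 + (3) = -18, y = -3 + (6) = 3 (no discrepancy)
11. x = -18 + (8) = -10, y = 3 + (2) = 5 (same as recorded)
12. x = -10 + (4) = -6, y = 5 + (2) = 7 (first mismatch against the transcript)
That makes step 12 the first incorrect line — x = -6 is what it should show.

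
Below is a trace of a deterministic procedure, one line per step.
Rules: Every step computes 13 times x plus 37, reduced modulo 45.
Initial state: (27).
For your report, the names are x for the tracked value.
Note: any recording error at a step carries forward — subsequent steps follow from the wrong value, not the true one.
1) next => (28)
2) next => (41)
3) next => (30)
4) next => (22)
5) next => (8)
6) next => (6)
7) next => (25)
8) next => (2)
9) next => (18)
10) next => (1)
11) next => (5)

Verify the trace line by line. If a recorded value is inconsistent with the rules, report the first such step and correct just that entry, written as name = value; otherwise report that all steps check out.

no error

step 1: x = (13*27 + 37) mod 45 = 28 -> same as recorded
step 2: x = (13*28 + 37) mod 45 = 41 -> no discrepancy
step 3: x = (13*41 + 37) mod 45 = 30 -> no discrepancy
step 4: x = (13*30 + 37) mod 45 = 22 -> matches
step 5: x = (13*22 + 37) mod 45 = 8 -> matches
step 6: x = (13*8 + 37) mod 45 = 6 -> confirmed correct
step 7: x = (13*6 + 37) mod 45 = 25 -> confirmed correct
step 8: x = (13*25 + 37) mod 45 = 2 -> same as recorded
step 9: x = (13*2 + 37) mod 45 = 18 -> matches
step 10: x = (13*18 + 37) mod 45 = 1 -> agrees with the trace
step 11: x = (13*1 + 37) mod 45 = 5 -> consistent with the trace
Nothing is out of place; the run is error-free.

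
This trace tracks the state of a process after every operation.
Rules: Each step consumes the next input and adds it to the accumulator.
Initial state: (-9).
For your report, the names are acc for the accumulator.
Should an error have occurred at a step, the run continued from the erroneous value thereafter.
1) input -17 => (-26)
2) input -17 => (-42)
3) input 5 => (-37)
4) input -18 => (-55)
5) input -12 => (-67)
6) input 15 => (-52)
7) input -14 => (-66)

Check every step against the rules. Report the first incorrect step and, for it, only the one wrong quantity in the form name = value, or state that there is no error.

step 2, acc = -43

Recomputing the run from the initial state:
step 1: acc = -26
step 2: acc = -43
step 3: acc = -38
step 4: acc = -56
step 5: acc = -68
step 6: acc = -53
step 7: acc = -67
The first disagreement with the trace is at step 2, where the value should be acc = -43.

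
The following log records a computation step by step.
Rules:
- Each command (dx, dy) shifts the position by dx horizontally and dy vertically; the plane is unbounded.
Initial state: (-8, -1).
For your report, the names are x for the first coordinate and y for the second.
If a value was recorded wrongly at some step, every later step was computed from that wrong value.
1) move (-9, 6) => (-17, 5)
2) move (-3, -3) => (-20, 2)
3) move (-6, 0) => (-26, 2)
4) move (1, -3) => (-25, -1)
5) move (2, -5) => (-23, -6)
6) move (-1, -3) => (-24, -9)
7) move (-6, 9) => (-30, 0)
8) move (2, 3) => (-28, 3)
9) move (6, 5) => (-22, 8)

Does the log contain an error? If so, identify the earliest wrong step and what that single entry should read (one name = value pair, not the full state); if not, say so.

1. x = -8 + (-9) = -17, y = -1 + (6) = 5 (no discrepancy)
2. x = -17 + (-3) = -20, y = 5 + (-3) = 2 (checks out)
3. x = -20 + (-6) = -26, y = 2 + (0) = 2 (checks out)
4. x = -26 + (1) = -25, y = 2 + (-3) = -1 (same as recorded)
5. x = -25 + (2) = -23, y = -1 + (-5) = -6 (confirmed correct)
6. x = -23 + (-1) = -24, y = -6 + (-3) = -9 (confirmed correct)
7. x = -24 + (-6) = -30, y = -9 + (9) = 0 (matches)
8. x = -30 + (2) = -28, y = 0 + (3) = 3 (no discrepancy)
9. x = -28 + (6) = -22, y = 3 + (5) = 8 (no discrepancy)
All entries verified; no error found.

no error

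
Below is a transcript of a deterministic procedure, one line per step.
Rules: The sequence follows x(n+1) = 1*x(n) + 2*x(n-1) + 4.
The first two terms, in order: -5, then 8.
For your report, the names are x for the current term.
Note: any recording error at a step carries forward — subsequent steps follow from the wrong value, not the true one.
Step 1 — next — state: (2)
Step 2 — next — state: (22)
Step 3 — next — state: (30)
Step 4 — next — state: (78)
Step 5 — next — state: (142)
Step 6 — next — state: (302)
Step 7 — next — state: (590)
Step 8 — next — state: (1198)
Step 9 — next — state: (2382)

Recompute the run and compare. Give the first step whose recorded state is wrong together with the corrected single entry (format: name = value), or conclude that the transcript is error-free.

Recomputing the run from the initial state:
step 1: x = 2
step 2: x = 22
step 3: x = 30
step 4: x = 78
step 5: x = 142
step 6: x = 302
step 7: x = 590
step 8: x = 1198
step 9: x = 2382
This matches the transcript at every step.

no error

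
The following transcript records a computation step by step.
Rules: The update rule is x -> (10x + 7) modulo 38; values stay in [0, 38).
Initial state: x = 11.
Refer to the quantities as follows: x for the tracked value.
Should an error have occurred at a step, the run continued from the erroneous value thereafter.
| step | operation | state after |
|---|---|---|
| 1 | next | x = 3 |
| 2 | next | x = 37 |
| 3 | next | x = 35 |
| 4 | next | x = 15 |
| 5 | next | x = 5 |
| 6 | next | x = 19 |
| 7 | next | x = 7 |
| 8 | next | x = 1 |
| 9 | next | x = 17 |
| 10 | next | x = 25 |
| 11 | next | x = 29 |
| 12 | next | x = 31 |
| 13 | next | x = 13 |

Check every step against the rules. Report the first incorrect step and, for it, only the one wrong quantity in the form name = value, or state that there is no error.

1. x = (10*11 + 7) mod 38 = 3 (no discrepancy)
2. x = (10*3 + 7) mod 38 = 37 (confirmed correct)
3. x = (10*37 + 7) mod 38 = 35 (confirmed correct)
4. x = (10*35 + 7) mod 38 = 15 (consistent with the transcript)
5. x = (10*15 + 7) mod 38 = 5 (checks out)
6. x = (10*5 + 7) mod 38 = 19 (same as recorded)
7. x = (10*19 + 7) mod 38 = 7 (matches)
8. x = (10*7 + 7) mod 38 = 1 (same as recorded)
9. x = (10*1 + 7) mod 38 = 17 (exactly as logged)
10. x = (10*17 + 7) mod 38 = 25 (no discrepancy)
11. x = (10*25 + 7) mod 38 = 29 (no discrepancy)
12. x = (10*29 + 7) mod 38 = 31 (in agreement)
13. x = (10*31 + 7) mod 38 = 13 (same as recorded)
All steps check out; nothing to correct.

no error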